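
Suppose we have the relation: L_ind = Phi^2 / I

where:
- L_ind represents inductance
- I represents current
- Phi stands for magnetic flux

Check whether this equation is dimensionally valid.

No

L_ind (inductance) has dimensions [I^-2 L^2 M T^-2].
I (current) has dimensions [I].
Phi (magnetic flux) has dimensions [I^-1 L^2 M T^-2].

Left side: [I^-2 L^2 M T^-2]
Right side: [I^-3 L^4 M^2 T^-4]

The two sides have different dimensions, so the equation is NOT dimensionally consistent.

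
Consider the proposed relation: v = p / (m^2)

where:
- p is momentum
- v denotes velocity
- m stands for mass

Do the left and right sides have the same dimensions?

No

p (momentum) has dimensions [L M T^-1].
v (velocity) has dimensions [L T^-1].
m (mass) has dimensions [M].

Left side: [L T^-1]
Right side: [L M^-1 T^-1]

The two sides have different dimensions, so the equation is NOT dimensionally consistent.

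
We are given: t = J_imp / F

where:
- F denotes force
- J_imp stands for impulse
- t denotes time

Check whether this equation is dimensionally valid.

Yes

F (force) has dimensions [L M T^-2].
J_imp (impulse) has dimensions [L M T^-1].
t (time) has dimensions [T].

Left side: [T]
Right side: [T]

Both sides have the same dimensions, so the equation is dimensionally consistent.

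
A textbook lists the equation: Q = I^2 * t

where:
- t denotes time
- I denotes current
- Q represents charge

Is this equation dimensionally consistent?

No

t (time) has dimensions [T].
I (current) has dimensions [I].
Q (charge) has dimensions [I T].

Left side: [I T]
Right side: [I^2 T]

The two sides have different dimensions, so the equation is NOT dimensionally consistent.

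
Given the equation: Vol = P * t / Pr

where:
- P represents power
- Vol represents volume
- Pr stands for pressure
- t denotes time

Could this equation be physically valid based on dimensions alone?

Yes

P (power) has dimensions [L^2 M T^-3].
Vol (volume) has dimensions [L^3].
Pr (pressure) has dimensions [L^-1 M T^-2].
t (time) has dimensions [T].

Left side: [L^3]
Right side: [L^3]

Both sides have the same dimensions, so the equation is dimensionally consistent.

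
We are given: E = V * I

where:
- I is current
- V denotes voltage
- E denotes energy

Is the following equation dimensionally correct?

No

I (current) has dimensions [I].
V (voltage) has dimensions [I^-1 L^2 M T^-3].
E (energy) has dimensions [L^2 M T^-2].

Left side: [L^2 M T^-2]
Right side: [L^2 M T^-3]

The two sides have different dimensions, so the equation is NOT dimensionally consistent.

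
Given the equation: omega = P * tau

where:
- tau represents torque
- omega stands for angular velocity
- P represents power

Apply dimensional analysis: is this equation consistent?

No

tau (torque) has dimensions [L^2 M T^-2].
omega (angular velocity) has dimensions [T^-1].
P (power) has dimensions [L^2 M T^-3].

Left side: [T^-1]
Right side: [L^4 M^2 T^-5]

The two sides have different dimensions, so the equation is NOT dimensionally consistent.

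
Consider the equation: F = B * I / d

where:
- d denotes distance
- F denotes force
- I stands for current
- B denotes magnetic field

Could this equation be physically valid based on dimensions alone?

No

d (distance) has dimensions [L].
F (force) has dimensions [L M T^-2].
I (current) has dimensions [I].
B (magnetic field) has dimensions [I^-1 M T^-2].

Left side: [L M T^-2]
Right side: [L^-1 M T^-2]

The two sides have different dimensions, so the equation is NOT dimensionally consistent.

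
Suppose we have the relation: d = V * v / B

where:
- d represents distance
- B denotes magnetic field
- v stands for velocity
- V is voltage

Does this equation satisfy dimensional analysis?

No

d (distance) has dimensions [L].
B (magnetic field) has dimensions [I^-1 M T^-2].
v (velocity) has dimensions [L T^-1].
V (voltage) has dimensions [I^-1 L^2 M T^-3].

Left side: [L]
Right side: [L^3 T^-2]

The two sides have different dimensions, so the equation is NOT dimensionally consistent.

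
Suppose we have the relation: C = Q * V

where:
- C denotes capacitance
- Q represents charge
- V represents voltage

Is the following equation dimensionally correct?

No

C (capacitance) has dimensions [I^2 L^-2 M^-1 T^4].
Q (charge) has dimensions [I T].
V (voltage) has dimensions [I^-1 L^2 M T^-3].

Left side: [I^2 L^-2 M^-1 T^4]
Right side: [L^2 M T^-2]

The two sides have different dimensions, so the equation is NOT dimensionally consistent.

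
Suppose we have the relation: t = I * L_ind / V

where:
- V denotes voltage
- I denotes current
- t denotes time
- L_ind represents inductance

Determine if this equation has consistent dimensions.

Yes

V (voltage) has dimensions [I^-1 L^2 M T^-3].
I (current) has dimensions [I].
t (time) has dimensions [T].
L_ind (inductance) has dimensions [I^-2 L^2 M T^-2].

Left side: [T]
Right side: [T]

Both sides have the same dimensions, so the equation is dimensionally consistent.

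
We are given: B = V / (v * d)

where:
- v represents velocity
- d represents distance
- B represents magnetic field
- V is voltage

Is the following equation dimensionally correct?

Yes

v (velocity) has dimensions [L T^-1].
d (distance) has dimensions [L].
B (magnetic field) has dimensions [I^-1 M T^-2].
V (voltage) has dimensions [I^-1 L^2 M T^-3].

Left side: [I^-1 M T^-2]
Right side: [I^-1 M T^-2]

Both sides have the same dimensions, so the equation is dimensionally consistent.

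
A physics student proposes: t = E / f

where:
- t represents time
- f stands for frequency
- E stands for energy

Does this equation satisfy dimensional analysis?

No

t (time) has dimensions [T].
f (frequency) has dimensions [T^-1].
E (energy) has dimensions [L^2 M T^-2].

Left side: [T]
Right side: [L^2 M T^-1]

The two sides have different dimensions, so the equation is NOT dimensionally consistent.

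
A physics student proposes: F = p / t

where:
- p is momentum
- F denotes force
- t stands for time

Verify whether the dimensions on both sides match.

Yes

p (momentum) has dimensions [L M T^-1].
F (force) has dimensions [L M T^-2].
t (time) has dimensions [T].

Left side: [L M T^-2]
Right side: [L M T^-2]

Both sides have the same dimensions, so the equation is dimensionally consistent.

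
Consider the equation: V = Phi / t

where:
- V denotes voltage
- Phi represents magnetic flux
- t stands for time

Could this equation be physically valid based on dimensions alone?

Yes

V (voltage) has dimensions [I^-1 L^2 M T^-3].
Phi (magnetic flux) has dimensions [I^-1 L^2 M T^-2].
t (time) has dimensions [T].

Left side: [I^-1 L^2 M T^-3]
Right side: [I^-1 L^2 M T^-3]

Both sides have the same dimensions, so the equation is dimensionally consistent.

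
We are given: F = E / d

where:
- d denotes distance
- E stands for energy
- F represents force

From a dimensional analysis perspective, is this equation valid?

Yes

d (distance) has dimensions [L].
E (energy) has dimensions [L^2 M T^-2].
F (force) has dimensions [L M T^-2].

Left side: [L M T^-2]
Right side: [L M T^-2]

Both sides have the same dimensions, so the equation is dimensionally consistent.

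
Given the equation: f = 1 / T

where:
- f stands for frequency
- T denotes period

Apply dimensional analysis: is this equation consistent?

Yes

f (frequency) has dimensions [T^-1].
T (period) has dimensions [T].

Left side: [T^-1]
Right side: [T^-1]

Both sides have the same dimensions, so the equation is dimensionally consistent.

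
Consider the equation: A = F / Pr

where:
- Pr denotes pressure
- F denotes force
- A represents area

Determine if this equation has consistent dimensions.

Yes

Pr (pressure) has dimensions [L^-1 M T^-2].
F (force) has dimensions [L M T^-2].
A (area) has dimensions [L^2].

Left side: [L^2]
Right side: [L^2]

Both sides have the same dimensions, so the equation is dimensionally consistent.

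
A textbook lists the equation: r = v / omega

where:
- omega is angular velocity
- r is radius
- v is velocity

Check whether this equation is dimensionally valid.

Yes

omega (angular velocity) has dimensions [T^-1].
r (radius) has dimensions [L].
v (velocity) has dimensions [L T^-1].

Left side: [L]
Right side: [L]

Both sides have the same dimensions, so the equation is dimensionally consistent.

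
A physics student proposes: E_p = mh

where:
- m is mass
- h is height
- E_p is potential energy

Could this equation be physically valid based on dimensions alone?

No

m (mass) has dimensions [M].
h (height) has dimensions [L].
E_p (potential energy) has dimensions [L^2 M T^-2].

Left side: [L^2 M T^-2]
Right side: [L M]

The two sides have different dimensions, so the equation is NOT dimensionally consistent.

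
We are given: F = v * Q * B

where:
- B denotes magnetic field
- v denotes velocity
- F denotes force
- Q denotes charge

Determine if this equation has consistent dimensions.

Yes

B (magnetic field) has dimensions [I^-1 M T^-2].
v (velocity) has dimensions [L T^-1].
F (force) has dimensions [L M T^-2].
Q (charge) has dimensions [I T].

Left side: [L M T^-2]
Right side: [L M T^-2]

Both sides have the same dimensions, so the equation is dimensionally consistent.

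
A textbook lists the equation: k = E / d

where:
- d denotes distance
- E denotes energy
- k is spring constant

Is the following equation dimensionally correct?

No

d (distance) has dimensions [L].
E (energy) has dimensions [L^2 M T^-2].
k (spring constant) has dimensions [M T^-2].

Left side: [M T^-2]
Right side: [L M T^-2]

The two sides have different dimensions, so the equation is NOT dimensionally consistent.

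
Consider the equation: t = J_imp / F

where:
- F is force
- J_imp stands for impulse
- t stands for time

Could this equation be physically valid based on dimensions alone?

Yes

F (force) has dimensions [L M T^-2].
J_imp (impulse) has dimensions [L M T^-1].
t (time) has dimensions [T].

Left side: [T]
Right side: [T]

Both sides have the same dimensions, so the equation is dimensionally consistent.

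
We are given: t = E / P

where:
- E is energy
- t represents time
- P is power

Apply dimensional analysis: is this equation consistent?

Yes

E (energy) has dimensions [L^2 M T^-2].
t (time) has dimensions [T].
P (power) has dimensions [L^2 M T^-3].

Left side: [T]
Right side: [T]

Both sides have the same dimensions, so the equation is dimensionally consistent.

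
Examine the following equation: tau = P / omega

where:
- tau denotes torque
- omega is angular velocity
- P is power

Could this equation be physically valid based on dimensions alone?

Yes

tau (torque) has dimensions [L^2 M T^-2].
omega (angular velocity) has dimensions [T^-1].
P (power) has dimensions [L^2 M T^-3].

Left side: [L^2 M T^-2]
Right side: [L^2 M T^-2]

Both sides have the same dimensions, so the equation is dimensionally consistent.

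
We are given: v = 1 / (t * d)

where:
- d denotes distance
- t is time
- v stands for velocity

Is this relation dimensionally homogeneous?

No

d (distance) has dimensions [L].
t (time) has dimensions [T].
v (velocity) has dimensions [L T^-1].

Left side: [L T^-1]
Right side: [L^-1 T^-1]

The two sides have different dimensions, so the equation is NOT dimensionally consistent.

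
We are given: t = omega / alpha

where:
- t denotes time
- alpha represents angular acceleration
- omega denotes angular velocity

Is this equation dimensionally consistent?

Yes

t (time) has dimensions [T].
alpha (angular acceleration) has dimensions [T^-2].
omega (angular velocity) has dimensions [T^-1].

Left side: [T]
Right side: [T]

Both sides have the same dimensions, so the equation is dimensionally consistent.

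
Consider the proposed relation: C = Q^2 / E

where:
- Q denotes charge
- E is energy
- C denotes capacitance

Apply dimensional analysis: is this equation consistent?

Yes

Q (charge) has dimensions [I T].
E (energy) has dimensions [L^2 M T^-2].
C (capacitance) has dimensions [I^2 L^-2 M^-1 T^4].

Left side: [I^2 L^-2 M^-1 T^4]
Right side: [I^2 L^-2 M^-1 T^4]

Both sides have the same dimensions, so the equation is dimensionally consistent.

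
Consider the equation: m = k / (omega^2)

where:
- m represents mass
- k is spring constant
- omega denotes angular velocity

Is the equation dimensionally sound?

Yes

m (mass) has dimensions [M].
k (spring constant) has dimensions [M T^-2].
omega (angular velocity) has dimensions [T^-1].

Left side: [M]
Right side: [M]

Both sides have the same dimensions, so the equation is dimensionally consistent.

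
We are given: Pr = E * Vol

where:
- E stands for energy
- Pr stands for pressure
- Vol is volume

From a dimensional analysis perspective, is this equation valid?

No

E (energy) has dimensions [L^2 M T^-2].
Pr (pressure) has dimensions [L^-1 M T^-2].
Vol (volume) has dimensions [L^3].

Left side: [L^-1 M T^-2]
Right side: [L^5 M T^-2]

The two sides have different dimensions, so the equation is NOT dimensionally consistent.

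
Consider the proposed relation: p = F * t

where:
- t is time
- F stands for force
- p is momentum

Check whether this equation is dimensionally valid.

Yes

t (time) has dimensions [T].
F (force) has dimensions [L M T^-2].
p (momentum) has dimensions [L M T^-1].

Left side: [L M T^-1]
Right side: [L M T^-1]

Both sides have the same dimensions, so the equation is dimensionally consistent.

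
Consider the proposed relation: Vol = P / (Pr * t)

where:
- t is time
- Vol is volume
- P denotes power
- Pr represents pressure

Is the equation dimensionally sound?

No

t (time) has dimensions [T].
Vol (volume) has dimensions [L^3].
P (power) has dimensions [L^2 M T^-3].
Pr (pressure) has dimensions [L^-1 M T^-2].

Left side: [L^3]
Right side: [L^3 T^-2]

The two sides have different dimensions, so the equation is NOT dimensionally consistent.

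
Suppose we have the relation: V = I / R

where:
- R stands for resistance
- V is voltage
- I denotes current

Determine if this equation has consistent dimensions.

No

R (resistance) has dimensions [I^-2 L^2 M T^-3].
V (voltage) has dimensions [I^-1 L^2 M T^-3].
I (current) has dimensions [I].

Left side: [I^-1 L^2 M T^-3]
Right side: [I^3 L^-2 M^-1 T^3]

The two sides have different dimensions, so the equation is NOT dimensionally consistent.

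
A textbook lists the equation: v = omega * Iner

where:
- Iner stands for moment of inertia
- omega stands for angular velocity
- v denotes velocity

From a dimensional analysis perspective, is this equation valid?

No

Iner (moment of inertia) has dimensions [L^2 M].
omega (angular velocity) has dimensions [T^-1].
v (velocity) has dimensions [L T^-1].

Left side: [L T^-1]
Right side: [L^2 M T^-1]

The two sides have different dimensions, so the equation is NOT dimensionally consistent.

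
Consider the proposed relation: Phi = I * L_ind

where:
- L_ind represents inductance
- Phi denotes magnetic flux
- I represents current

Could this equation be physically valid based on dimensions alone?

Yes

L_ind (inductance) has dimensions [I^-2 L^2 M T^-2].
Phi (magnetic flux) has dimensions [I^-1 L^2 M T^-2].
I (current) has dimensions [I].

Left side: [I^-1 L^2 M T^-2]
Right side: [I^-1 L^2 M T^-2]

Both sides have the same dimensions, so the equation is dimensionally consistent.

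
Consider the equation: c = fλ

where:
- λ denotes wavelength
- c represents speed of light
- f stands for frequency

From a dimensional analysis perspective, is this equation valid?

Yes

λ (wavelength) has dimensions [L].
c (speed of light) has dimensions [L T^-1].
f (frequency) has dimensions [T^-1].

Left side: [L T^-1]
Right side: [L T^-1]

Both sides have the same dimensions, so the equation is dimensionally consistent.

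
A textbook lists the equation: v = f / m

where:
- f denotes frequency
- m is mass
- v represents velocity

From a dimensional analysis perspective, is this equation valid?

No

f (frequency) has dimensions [T^-1].
m (mass) has dimensions [M].
v (velocity) has dimensions [L T^-1].

Left side: [L T^-1]
Right side: [M^-1 T^-1]

The two sides have different dimensions, so the equation is NOT dimensionally consistent.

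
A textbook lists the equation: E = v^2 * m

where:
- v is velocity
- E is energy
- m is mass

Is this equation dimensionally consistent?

Yes

v (velocity) has dimensions [L T^-1].
E (energy) has dimensions [L^2 M T^-2].
m (mass) has dimensions [M].

Left side: [L^2 M T^-2]
Right side: [L^2 M T^-2]

Both sides have the same dimensions, so the equation is dimensionally consistent.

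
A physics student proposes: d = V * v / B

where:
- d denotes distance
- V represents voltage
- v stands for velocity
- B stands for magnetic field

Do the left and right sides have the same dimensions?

No

d (distance) has dimensions [L].
V (voltage) has dimensions [I^-1 L^2 M T^-3].
v (velocity) has dimensions [L T^-1].
B (magnetic field) has dimensions [I^-1 M T^-2].

Left side: [L]
Right side: [L^3 T^-2]

The two sides have different dimensions, so the equation is NOT dimensionally consistent.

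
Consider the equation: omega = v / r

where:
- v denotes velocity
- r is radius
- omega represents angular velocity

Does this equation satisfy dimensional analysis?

Yes

v (velocity) has dimensions [L T^-1].
r (radius) has dimensions [L].
omega (angular velocity) has dimensions [T^-1].

Left side: [T^-1]
Right side: [T^-1]

Both sides have the same dimensions, so the equation is dimensionally consistent.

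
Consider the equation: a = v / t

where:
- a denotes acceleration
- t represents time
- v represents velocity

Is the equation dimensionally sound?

Yes

a (acceleration) has dimensions [L T^-2].
t (time) has dimensions [T].
v (velocity) has dimensions [L T^-1].

Left side: [L T^-2]
Right side: [L T^-2]

Both sides have the same dimensions, so the equation is dimensionally consistent.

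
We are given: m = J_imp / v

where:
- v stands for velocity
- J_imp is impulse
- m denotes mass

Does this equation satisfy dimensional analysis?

Yes

v (velocity) has dimensions [L T^-1].
J_imp (impulse) has dimensions [L M T^-1].
m (mass) has dimensions [M].

Left side: [M]
Right side: [M]

Both sides have the same dimensions, so the equation is dimensionally consistent.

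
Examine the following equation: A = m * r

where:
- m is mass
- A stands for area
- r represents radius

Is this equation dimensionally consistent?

No

m (mass) has dimensions [M].
A (area) has dimensions [L^2].
r (radius) has dimensions [L].

Left side: [L^2]
Right side: [L M]

The two sides have different dimensions, so the equation is NOT dimensionally consistent.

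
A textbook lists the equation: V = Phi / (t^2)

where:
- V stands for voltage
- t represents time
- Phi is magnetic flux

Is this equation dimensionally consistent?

No

V (voltage) has dimensions [I^-1 L^2 M T^-3].
t (time) has dimensions [T].
Phi (magnetic flux) has dimensions [I^-1 L^2 M T^-2].

Left side: [I^-1 L^2 M T^-3]
Right side: [I^-1 L^2 M T^-4]

The two sides have different dimensions, so the equation is NOT dimensionally consistent.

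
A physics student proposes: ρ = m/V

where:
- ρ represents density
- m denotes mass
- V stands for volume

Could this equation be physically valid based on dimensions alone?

Yes

ρ (density) has dimensions [L^-3 M].
m (mass) has dimensions [M].
V (volume) has dimensions [L^3].

Left side: [L^-3 M]
Right side: [L^-3 M]

Both sides have the same dimensions, so the equation is dimensionally consistent.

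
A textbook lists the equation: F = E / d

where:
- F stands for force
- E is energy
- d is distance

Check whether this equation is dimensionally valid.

Yes

F (force) has dimensions [L M T^-2].
E (energy) has dimensions [L^2 M T^-2].
d (distance) has dimensions [L].

Left side: [L M T^-2]
Right side: [L M T^-2]

Both sides have the same dimensions, so the equation is dimensionally consistent.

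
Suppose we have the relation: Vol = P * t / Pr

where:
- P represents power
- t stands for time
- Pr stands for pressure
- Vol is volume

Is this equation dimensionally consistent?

Yes

P (power) has dimensions [L^2 M T^-3].
t (time) has dimensions [T].
Pr (pressure) has dimensions [L^-1 M T^-2].
Vol (volume) has dimensions [L^3].

Left side: [L^3]
Right side: [L^3]

Both sides have the same dimensions, so the equation is dimensionally consistent.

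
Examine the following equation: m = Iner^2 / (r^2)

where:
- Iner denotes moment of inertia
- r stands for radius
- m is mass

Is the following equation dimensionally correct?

No

Iner (moment of inertia) has dimensions [L^2 M].
r (radius) has dimensions [L].
m (mass) has dimensions [M].

Left side: [M]
Right side: [L^2 M^2]

The two sides have different dimensions, so the equation is NOT dimensionally consistent.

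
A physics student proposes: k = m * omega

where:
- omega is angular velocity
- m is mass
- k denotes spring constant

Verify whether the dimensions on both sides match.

No

omega (angular velocity) has dimensions [T^-1].
m (mass) has dimensions [M].
k (spring constant) has dimensions [M T^-2].

Left side: [M T^-2]
Right side: [M T^-1]

The two sides have different dimensions, so the equation is NOT dimensionally consistent.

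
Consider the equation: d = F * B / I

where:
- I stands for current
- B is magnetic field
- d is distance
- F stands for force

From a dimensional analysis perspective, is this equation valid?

No

I (current) has dimensions [I].
B (magnetic field) has dimensions [I^-1 M T^-2].
d (distance) has dimensions [L].
F (force) has dimensions [L M T^-2].

Left side: [L]
Right side: [I^-2 L M^2 T^-4]

The two sides have different dimensions, so the equation is NOT dimensionally consistent.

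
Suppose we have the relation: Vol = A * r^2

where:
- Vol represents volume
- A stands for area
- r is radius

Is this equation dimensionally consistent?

No

Vol (volume) has dimensions [L^3].
A (area) has dimensions [L^2].
r (radius) has dimensions [L].

Left side: [L^3]
Right side: [L^4]

The two sides have different dimensions, so the equation is NOT dimensionally consistent.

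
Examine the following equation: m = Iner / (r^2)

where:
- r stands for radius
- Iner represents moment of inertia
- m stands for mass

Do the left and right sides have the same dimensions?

Yes

r (radius) has dimensions [L].
Iner (moment of inertia) has dimensions [L^2 M].
m (mass) has dimensions [M].

Left side: [M]
Right side: [M]

Both sides have the same dimensions, so the equation is dimensionally consistent.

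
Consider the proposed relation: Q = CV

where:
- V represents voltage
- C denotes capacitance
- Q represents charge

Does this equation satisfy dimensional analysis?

Yes

V (voltage) has dimensions [I^-1 L^2 M T^-3].
C (capacitance) has dimensions [I^2 L^-2 M^-1 T^4].
Q (charge) has dimensions [I T].

Left side: [I T]
Right side: [I T]

Both sides have the same dimensions, so the equation is dimensionally consistent.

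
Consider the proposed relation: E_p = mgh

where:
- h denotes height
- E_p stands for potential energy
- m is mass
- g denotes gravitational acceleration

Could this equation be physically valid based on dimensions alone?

Yes

h (height) has dimensions [L].
E_p (potential energy) has dimensions [L^2 M T^-2].
m (mass) has dimensions [M].
g (gravitational acceleration) has dimensions [L T^-2].

Left side: [L^2 M T^-2]
Right side: [L^2 M T^-2]

Both sides have the same dimensions, so the equation is dimensionally consistent.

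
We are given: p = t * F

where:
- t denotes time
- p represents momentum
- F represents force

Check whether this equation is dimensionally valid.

Yes

t (time) has dimensions [T].
p (momentum) has dimensions [L M T^-1].
F (force) has dimensions [L M T^-2].

Left side: [L M T^-1]
Right side: [L M T^-1]

Both sides have the same dimensions, so the equation is dimensionally consistent.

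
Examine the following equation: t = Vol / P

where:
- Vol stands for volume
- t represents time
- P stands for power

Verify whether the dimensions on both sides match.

No

Vol (volume) has dimensions [L^3].
t (time) has dimensions [T].
P (power) has dimensions [L^2 M T^-3].

Left side: [T]
Right side: [L M^-1 T^3]

The two sides have different dimensions, so the equation is NOT dimensionally consistent.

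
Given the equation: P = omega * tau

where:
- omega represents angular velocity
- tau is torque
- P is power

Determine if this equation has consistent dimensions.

Yes

omega (angular velocity) has dimensions [T^-1].
tau (torque) has dimensions [L^2 M T^-2].
P (power) has dimensions [L^2 M T^-3].

Left side: [L^2 M T^-3]
Right side: [L^2 M T^-3]

Both sides have the same dimensions, so the equation is dimensionally consistent.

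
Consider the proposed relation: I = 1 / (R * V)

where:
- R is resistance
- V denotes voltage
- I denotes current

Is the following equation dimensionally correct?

No

R (resistance) has dimensions [I^-2 L^2 M T^-3].
V (voltage) has dimensions [I^-1 L^2 M T^-3].
I (current) has dimensions [I].

Left side: [I]
Right side: [I^3 L^-4 M^-2 T^6]

The two sides have different dimensions, so the equation is NOT dimensionally consistent.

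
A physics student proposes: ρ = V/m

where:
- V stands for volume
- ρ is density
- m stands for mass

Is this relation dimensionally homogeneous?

No

V (volume) has dimensions [L^3].
ρ (density) has dimensions [L^-3 M].
m (mass) has dimensions [M].

Left side: [L^-3 M]
Right side: [L^3 M^-1]

The two sides have different dimensions, so the equation is NOT dimensionally consistent.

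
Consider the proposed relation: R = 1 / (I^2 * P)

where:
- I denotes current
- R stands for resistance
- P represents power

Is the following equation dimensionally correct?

No

I (current) has dimensions [I].
R (resistance) has dimensions [I^-2 L^2 M T^-3].
P (power) has dimensions [L^2 M T^-3].

Left side: [I^-2 L^2 M T^-3]
Right side: [I^-2 L^-2 M^-1 T^3]

The two sides have different dimensions, so the equation is NOT dimensionally consistent.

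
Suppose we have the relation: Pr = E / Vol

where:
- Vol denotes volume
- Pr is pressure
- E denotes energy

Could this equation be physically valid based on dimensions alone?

Yes

Vol (volume) has dimensions [L^3].
Pr (pressure) has dimensions [L^-1 M T^-2].
E (energy) has dimensions [L^2 M T^-2].

Left side: [L^-1 M T^-2]
Right side: [L^-1 M T^-2]

Both sides have the same dimensions, so the equation is dimensionally consistent.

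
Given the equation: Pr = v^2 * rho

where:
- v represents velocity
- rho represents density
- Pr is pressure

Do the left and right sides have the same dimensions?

Yes

v (velocity) has dimensions [L T^-1].
rho (density) has dimensions [L^-3 M].
Pr (pressure) has dimensions [L^-1 M T^-2].

Left side: [L^-1 M T^-2]
Right side: [L^-1 M T^-2]

Both sides have the same dimensions, so the equation is dimensionally consistent.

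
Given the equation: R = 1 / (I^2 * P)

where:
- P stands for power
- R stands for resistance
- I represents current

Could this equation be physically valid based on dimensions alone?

No

P (power) has dimensions [L^2 M T^-3].
R (resistance) has dimensions [I^-2 L^2 M T^-3].
I (current) has dimensions [I].

Left side: [I^-2 L^2 M T^-3]
Right side: [I^-2 L^-2 M^-1 T^3]

The two sides have different dimensions, so the equation is NOT dimensionally consistent.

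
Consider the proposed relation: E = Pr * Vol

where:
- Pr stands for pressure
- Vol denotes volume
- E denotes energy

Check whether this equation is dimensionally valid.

Yes

Pr (pressure) has dimensions [L^-1 M T^-2].
Vol (volume) has dimensions [L^3].
E (energy) has dimensions [L^2 M T^-2].

Left side: [L^2 M T^-2]
Right side: [L^2 M T^-2]

Both sides have the same dimensions, so the equation is dimensionally consistent.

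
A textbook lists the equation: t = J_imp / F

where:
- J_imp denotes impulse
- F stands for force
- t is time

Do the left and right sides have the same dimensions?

Yes

J_imp (impulse) has dimensions [L M T^-1].
F (force) has dimensions [L M T^-2].
t (time) has dimensions [T].

Left side: [T]
Right side: [T]

Both sides have the same dimensions, so the equation is dimensionally consistent.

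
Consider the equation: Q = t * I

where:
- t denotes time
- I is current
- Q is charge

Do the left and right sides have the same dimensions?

Yes

t (time) has dimensions [T].
I (current) has dimensions [I].
Q (charge) has dimensions [I T].

Left side: [I T]
Right side: [I T]

Both sides have the same dimensions, so the equation is dimensionally consistent.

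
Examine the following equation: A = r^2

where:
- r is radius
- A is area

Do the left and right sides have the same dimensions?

Yes

r (radius) has dimensions [L].
A (area) has dimensions [L^2].

Left side: [L^2]
Right side: [L^2]

Both sides have the same dimensions, so the equation is dimensionally consistent.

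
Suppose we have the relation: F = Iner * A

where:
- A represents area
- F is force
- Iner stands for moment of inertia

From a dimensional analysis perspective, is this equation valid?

No

A (area) has dimensions [L^2].
F (force) has dimensions [L M T^-2].
Iner (moment of inertia) has dimensions [L^2 M].

Left side: [L M T^-2]
Right side: [L^4 M]

The two sides have different dimensions, so the equation is NOT dimensionally consistent.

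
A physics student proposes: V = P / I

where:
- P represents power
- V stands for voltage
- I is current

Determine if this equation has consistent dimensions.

Yes

P (power) has dimensions [L^2 M T^-3].
V (voltage) has dimensions [I^-1 L^2 M T^-3].
I (current) has dimensions [I].

Left side: [I^-1 L^2 M T^-3]
Right side: [I^-1 L^2 M T^-3]

Both sides have the same dimensions, so the equation is dimensionally consistent.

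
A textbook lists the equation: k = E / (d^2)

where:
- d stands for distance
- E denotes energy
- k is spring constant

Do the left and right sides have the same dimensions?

Yes

d (distance) has dimensions [L].
E (energy) has dimensions [L^2 M T^-2].
k (spring constant) has dimensions [M T^-2].

Left side: [M T^-2]
Right side: [M T^-2]

Both sides have the same dimensions, so the equation is dimensionally consistent.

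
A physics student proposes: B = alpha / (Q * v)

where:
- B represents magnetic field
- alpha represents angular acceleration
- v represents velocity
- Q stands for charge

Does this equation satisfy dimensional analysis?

No

B (magnetic field) has dimensions [I^-1 M T^-2].
alpha (angular acceleration) has dimensions [T^-2].
v (velocity) has dimensions [L T^-1].
Q (charge) has dimensions [I T].

Left side: [I^-1 M T^-2]
Right side: [I^-1 L^-1 T^-2]

The two sides have different dimensions, so the equation is NOT dimensionally consistent.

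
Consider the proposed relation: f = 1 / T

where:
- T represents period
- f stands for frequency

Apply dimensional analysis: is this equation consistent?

Yes

T (period) has dimensions [T].
f (frequency) has dimensions [T^-1].

Left side: [T^-1]
Right side: [T^-1]

Both sides have the same dimensions, so the equation is dimensionally consistent.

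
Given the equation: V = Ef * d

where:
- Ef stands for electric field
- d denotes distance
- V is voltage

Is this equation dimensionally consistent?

Yes

Ef (electric field) has dimensions [I^-1 L M T^-3].
d (distance) has dimensions [L].
V (voltage) has dimensions [I^-1 L^2 M T^-3].

Left side: [I^-1 L^2 M T^-3]
Right side: [I^-1 L^2 M T^-3]

Both sides have the same dimensions, so the equation is dimensionally consistent.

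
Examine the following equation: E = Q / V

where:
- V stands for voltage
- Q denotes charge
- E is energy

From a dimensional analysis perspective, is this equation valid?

No

V (voltage) has dimensions [I^-1 L^2 M T^-3].
Q (charge) has dimensions [I T].
E (energy) has dimensions [L^2 M T^-2].

Left side: [L^2 M T^-2]
Right side: [I^2 L^-2 M^-1 T^4]

The two sides have different dimensions, so the equation is NOT dimensionally consistent.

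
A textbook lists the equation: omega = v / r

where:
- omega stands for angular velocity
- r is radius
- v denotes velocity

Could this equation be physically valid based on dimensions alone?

Yes

omega (angular velocity) has dimensions [T^-1].
r (radius) has dimensions [L].
v (velocity) has dimensions [L T^-1].

Left side: [T^-1]
Right side: [T^-1]

Both sides have the same dimensions, so the equation is dimensionally consistent.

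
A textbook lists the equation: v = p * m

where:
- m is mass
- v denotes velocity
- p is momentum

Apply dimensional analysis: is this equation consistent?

No

m (mass) has dimensions [M].
v (velocity) has dimensions [L T^-1].
p (momentum) has dimensions [L M T^-1].

Left side: [L T^-1]
Right side: [L M^2 T^-1]

The two sides have different dimensions, so the equation is NOT dimensionally consistent.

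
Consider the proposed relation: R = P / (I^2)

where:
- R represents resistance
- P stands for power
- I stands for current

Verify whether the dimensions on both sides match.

Yes

R (resistance) has dimensions [I^-2 L^2 M T^-3].
P (power) has dimensions [L^2 M T^-3].
I (current) has dimensions [I].

Left side: [I^-2 L^2 M T^-3]
Right side: [I^-2 L^2 M T^-3]

Both sides have the same dimensions, so the equation is dimensionally consistent.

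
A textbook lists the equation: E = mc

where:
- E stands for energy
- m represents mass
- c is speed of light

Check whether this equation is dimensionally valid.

No

E (energy) has dimensions [L^2 M T^-2].
m (mass) has dimensions [M].
c (speed of light) has dimensions [L T^-1].

Left side: [L^2 M T^-2]
Right side: [L M T^-1]

The two sides have different dimensions, so the equation is NOT dimensionally consistent.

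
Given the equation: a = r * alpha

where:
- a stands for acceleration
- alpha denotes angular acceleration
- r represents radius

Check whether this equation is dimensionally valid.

Yes

a (acceleration) has dimensions [L T^-2].
alpha (angular acceleration) has dimensions [T^-2].
r (radius) has dimensions [L].

Left side: [L T^-2]
Right side: [L T^-2]

Both sides have the same dimensions, so the equation is dimensionally consistent.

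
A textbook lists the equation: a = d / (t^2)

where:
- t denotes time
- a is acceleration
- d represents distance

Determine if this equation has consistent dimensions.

Yes

t (time) has dimensions [T].
a (acceleration) has dimensions [L T^-2].
d (distance) has dimensions [L].

Left side: [L T^-2]
Right side: [L T^-2]

Both sides have the same dimensions, so the equation is dimensionally consistent.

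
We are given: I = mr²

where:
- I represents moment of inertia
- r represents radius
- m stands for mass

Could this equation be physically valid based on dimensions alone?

Yes

I (moment of inertia) has dimensions [L^2 M].
r (radius) has dimensions [L].
m (mass) has dimensions [M].

Left side: [L^2 M]
Right side: [L^2 M]

Both sides have the same dimensions, so the equation is dimensionally consistent.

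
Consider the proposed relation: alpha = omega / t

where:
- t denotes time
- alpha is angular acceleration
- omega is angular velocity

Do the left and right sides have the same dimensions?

Yes

t (time) has dimensions [T].
alpha (angular acceleration) has dimensions [T^-2].
omega (angular velocity) has dimensions [T^-1].

Left side: [T^-2]
Right side: [T^-2]

Both sides have the same dimensions, so the equation is dimensionally consistent.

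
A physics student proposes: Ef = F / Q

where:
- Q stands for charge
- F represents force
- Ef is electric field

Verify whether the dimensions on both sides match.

Yes

Q (charge) has dimensions [I T].
F (force) has dimensions [L M T^-2].
Ef (electric field) has dimensions [I^-1 L M T^-3].

Left side: [I^-1 L M T^-3]
Right side: [I^-1 L M T^-3]

Both sides have the same dimensions, so the equation is dimensionally consistent.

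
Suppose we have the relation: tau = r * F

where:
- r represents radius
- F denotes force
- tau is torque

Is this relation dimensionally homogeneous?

Yes

r (radius) has dimensions [L].
F (force) has dimensions [L M T^-2].
tau (torque) has dimensions [L^2 M T^-2].

Left side: [L^2 M T^-2]
Right side: [L^2 M T^-2]

Both sides have the same dimensions, so the equation is dimensionally consistent.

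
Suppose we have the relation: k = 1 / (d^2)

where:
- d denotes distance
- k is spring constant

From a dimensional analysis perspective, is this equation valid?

No

d (distance) has dimensions [L].
k (spring constant) has dimensions [M T^-2].

Left side: [M T^-2]
Right side: [L^-2]

The two sides have different dimensions, so the equation is NOT dimensionally consistent.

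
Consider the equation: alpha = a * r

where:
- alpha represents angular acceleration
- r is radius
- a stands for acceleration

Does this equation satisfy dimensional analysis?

No

alpha (angular acceleration) has dimensions [T^-2].
r (radius) has dimensions [L].
a (acceleration) has dimensions [L T^-2].

Left side: [T^-2]
Right side: [L^2 T^-2]

The two sides have different dimensions, so the equation is NOT dimensionally consistent.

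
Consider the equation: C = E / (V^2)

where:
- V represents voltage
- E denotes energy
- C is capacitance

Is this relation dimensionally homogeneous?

Yes

V (voltage) has dimensions [I^-1 L^2 M T^-3].
E (energy) has dimensions [L^2 M T^-2].
C (capacitance) has dimensions [I^2 L^-2 M^-1 T^4].

Left side: [I^2 L^-2 M^-1 T^4]
Right side: [I^2 L^-2 M^-1 T^4]

Both sides have the same dimensions, so the equation is dimensionally consistent.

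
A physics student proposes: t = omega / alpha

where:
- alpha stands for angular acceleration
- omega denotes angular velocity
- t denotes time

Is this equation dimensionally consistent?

Yes

alpha (angular acceleration) has dimensions [T^-2].
omega (angular velocity) has dimensions [T^-1].
t (time) has dimensions [T].

Left side: [T]
Right side: [T]

Both sides have the same dimensions, so the equation is dimensionally consistent.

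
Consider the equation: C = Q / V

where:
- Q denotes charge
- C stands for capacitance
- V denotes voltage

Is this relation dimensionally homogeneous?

Yes

Q (charge) has dimensions [I T].
C (capacitance) has dimensions [I^2 L^-2 M^-1 T^4].
V (voltage) has dimensions [I^-1 L^2 M T^-3].

Left side: [I^2 L^-2 M^-1 T^4]
Right side: [I^2 L^-2 M^-1 T^4]

Both sides have the same dimensions, so the equation is dimensionally consistent.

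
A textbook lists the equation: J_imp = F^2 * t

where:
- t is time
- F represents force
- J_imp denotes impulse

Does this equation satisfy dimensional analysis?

No

t (time) has dimensions [T].
F (force) has dimensions [L M T^-2].
J_imp (impulse) has dimensions [L M T^-1].

Left side: [L M T^-1]
Right side: [L^2 M^2 T^-3]

The two sides have different dimensions, so the equation is NOT dimensionally consistent.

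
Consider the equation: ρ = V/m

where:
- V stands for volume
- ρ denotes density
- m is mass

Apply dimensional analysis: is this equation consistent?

No

V (volume) has dimensions [L^3].
ρ (density) has dimensions [L^-3 M].
m (mass) has dimensions [M].

Left side: [L^-3 M]
Right side: [L^3 M^-1]

The two sides have different dimensions, so the equation is NOT dimensionally consistent.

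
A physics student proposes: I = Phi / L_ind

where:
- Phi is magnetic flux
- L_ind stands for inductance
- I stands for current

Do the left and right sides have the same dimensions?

Yes

Phi (magnetic flux) has dimensions [I^-1 L^2 M T^-2].
L_ind (inductance) has dimensions [I^-2 L^2 M T^-2].
I (current) has dimensions [I].

Left side: [I]
Right side: [I]

Both sides have the same dimensions, so the equation is dimensionally consistent.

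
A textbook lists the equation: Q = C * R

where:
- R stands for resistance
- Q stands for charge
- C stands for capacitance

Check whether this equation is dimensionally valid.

No

R (resistance) has dimensions [I^-2 L^2 M T^-3].
Q (charge) has dimensions [I T].
C (capacitance) has dimensions [I^2 L^-2 M^-1 T^4].

Left side: [I T]
Right side: [T]

The two sides have different dimensions, so the equation is NOT dimensionally consistent.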